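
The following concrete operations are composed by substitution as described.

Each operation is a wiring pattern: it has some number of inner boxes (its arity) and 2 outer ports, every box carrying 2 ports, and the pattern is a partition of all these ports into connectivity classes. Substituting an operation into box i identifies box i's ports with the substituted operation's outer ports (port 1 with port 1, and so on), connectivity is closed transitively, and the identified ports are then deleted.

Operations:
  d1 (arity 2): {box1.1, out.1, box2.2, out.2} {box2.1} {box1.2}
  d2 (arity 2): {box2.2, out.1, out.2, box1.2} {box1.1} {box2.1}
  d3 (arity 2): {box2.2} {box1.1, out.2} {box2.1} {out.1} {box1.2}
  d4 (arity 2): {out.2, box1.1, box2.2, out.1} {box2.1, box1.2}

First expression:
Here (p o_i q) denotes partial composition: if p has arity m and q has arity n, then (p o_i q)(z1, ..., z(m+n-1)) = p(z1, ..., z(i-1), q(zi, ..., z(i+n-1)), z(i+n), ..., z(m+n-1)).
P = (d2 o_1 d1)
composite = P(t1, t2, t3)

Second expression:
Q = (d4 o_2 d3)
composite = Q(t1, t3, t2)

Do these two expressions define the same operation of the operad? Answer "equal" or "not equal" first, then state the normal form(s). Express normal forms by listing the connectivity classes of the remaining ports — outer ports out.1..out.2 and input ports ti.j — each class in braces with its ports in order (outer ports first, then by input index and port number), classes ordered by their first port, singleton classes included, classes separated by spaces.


not equal; first: {out.1, out.2, t1.1, t2.2, t3.2} {t1.2} {t2.1} {t3.1}; second: {out.1, out.2, t1.1, t3.1} {t1.2} {t2.1} {t2.2} {t3.2}

In normal form, the first expression is {out.1, out.2, t1.1, t2.2, t3.2} {t1.2} {t2.1} {t3.1}
In normal form, the second expression is {out.1, out.2, t1.1, t3.1} {t1.2} {t2.1} {t2.2} {t3.2}
Different reductions; not equal.


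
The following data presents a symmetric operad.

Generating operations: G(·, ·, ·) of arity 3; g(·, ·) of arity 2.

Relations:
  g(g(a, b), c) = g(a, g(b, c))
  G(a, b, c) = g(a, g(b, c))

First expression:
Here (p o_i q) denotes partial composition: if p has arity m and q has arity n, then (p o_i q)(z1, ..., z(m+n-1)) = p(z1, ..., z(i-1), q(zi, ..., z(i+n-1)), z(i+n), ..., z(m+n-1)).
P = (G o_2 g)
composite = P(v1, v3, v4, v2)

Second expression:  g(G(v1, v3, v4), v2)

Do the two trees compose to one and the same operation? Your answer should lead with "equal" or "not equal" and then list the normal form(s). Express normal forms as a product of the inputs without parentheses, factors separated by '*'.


The first expression, normalized: v1 * v3 * v4 * v2
The second expression, normalized: v1 * v3 * v4 * v2
The normal forms match — equal.

equal — both sides give v1 * v3 * v4 * v2


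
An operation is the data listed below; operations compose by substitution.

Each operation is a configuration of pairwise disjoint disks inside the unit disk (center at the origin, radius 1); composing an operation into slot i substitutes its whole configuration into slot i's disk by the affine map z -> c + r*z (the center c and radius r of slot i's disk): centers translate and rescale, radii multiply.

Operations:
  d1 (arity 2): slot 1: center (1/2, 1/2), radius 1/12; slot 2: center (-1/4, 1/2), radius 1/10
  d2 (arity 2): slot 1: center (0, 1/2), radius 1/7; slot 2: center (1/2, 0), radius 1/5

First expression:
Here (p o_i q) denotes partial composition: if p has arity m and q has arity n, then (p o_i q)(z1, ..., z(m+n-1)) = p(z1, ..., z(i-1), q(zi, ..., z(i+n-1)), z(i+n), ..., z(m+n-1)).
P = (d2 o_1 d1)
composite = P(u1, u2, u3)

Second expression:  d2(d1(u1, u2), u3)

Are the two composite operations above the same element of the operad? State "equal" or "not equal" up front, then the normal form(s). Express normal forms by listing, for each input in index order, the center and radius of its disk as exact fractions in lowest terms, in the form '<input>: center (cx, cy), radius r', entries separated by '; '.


equal; both compose to u1: center (1/14, 4/7), radius 1/84; u2: center (-1/28, 4/7), radius 1/70; u3: center (1/2, 0), radius 1/5

Reducing the first expression gives u1: center (1/14, 4/7), radius 1/84; u2: center (-1/28, 4/7), radius 1/70; u3: center (1/2, 0), radius 1/5
Reducing the second expression gives u1: center (1/14, 4/7), radius 1/84; u2: center (-1/28, 4/7), radius 1/70; u3: center (1/2, 0), radius 1/5
The normal forms match — equal.


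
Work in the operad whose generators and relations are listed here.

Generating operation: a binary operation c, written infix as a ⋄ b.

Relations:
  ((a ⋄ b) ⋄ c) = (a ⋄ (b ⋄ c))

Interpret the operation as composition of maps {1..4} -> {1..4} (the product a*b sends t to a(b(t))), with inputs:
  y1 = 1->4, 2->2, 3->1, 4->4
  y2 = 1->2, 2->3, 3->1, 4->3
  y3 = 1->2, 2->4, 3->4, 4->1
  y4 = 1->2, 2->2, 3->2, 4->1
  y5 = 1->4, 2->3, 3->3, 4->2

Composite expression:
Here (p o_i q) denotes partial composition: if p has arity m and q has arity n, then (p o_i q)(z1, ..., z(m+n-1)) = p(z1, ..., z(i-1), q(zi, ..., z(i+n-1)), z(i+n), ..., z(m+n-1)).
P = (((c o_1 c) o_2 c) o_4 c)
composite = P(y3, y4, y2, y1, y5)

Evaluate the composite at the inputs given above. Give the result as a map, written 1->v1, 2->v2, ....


(y4 ⋄ y2) = 1->2, 2->2, 3->2, 4->2
(y3 ⋄ (y4 ⋄ y2)) = 1->4, 2->4, 3->4, 4->4
(y1 ⋄ y5) = 1->4, 2->1, 3->1, 4->2
((y3 ⋄ (y4 ⋄ y2)) ⋄ (y1 ⋄ y5)) = 1->4, 2->4, 3->4, 4->4

1->4, 2->4, 3->4, 4->4


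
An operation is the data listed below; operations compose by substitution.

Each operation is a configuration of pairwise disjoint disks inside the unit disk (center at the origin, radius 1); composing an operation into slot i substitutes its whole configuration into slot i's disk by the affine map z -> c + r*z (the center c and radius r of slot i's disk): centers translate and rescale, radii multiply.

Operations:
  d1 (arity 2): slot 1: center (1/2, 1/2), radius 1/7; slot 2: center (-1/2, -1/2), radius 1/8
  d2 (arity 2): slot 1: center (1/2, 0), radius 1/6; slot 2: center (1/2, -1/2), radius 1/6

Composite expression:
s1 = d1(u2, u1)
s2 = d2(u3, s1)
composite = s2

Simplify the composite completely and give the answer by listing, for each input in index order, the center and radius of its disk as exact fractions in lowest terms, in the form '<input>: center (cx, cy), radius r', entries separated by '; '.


u1: center (5/12, -7/12), radius 1/48; u2: center (7/12, -5/12), radius 1/42; u3: center (1/2, 0), radius 1/6

Each u-disk chains the slot maps above it in d2; radii multiply.
tracing u3 down its 1-map path: center (1/2, 0), radius 1/6
tracing u2 down its 2-map path: center (7/12, -5/12), radius 1/42
tracing u1 down its 2-map path: center (5/12, -7/12), radius 1/48


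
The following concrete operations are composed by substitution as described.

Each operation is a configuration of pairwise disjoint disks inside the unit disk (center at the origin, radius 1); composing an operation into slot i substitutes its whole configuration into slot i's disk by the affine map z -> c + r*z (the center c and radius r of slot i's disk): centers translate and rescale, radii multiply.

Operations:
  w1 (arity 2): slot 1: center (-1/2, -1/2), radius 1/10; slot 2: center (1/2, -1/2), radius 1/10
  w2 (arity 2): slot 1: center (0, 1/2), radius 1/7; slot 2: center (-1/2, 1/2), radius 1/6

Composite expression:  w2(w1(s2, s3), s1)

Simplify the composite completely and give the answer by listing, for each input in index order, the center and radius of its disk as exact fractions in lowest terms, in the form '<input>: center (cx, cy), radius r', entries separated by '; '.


s1: center (-1/2, 1/2), radius 1/6; s2: center (-1/14, 3/7), radius 1/70; s3: center (1/14, 3/7), radius 1/70

Only the slot chain above each s matters under w2; compose those maps.
input s2: applying the 2 nested substitutions gives center (-1/14, 3/7), radius 1/70
input s3: applying the 2 nested substitutions gives center (1/14, 3/7), radius 1/70
input s1: applying the 1 nested substitution gives center (-1/2, 1/2), radius 1/6


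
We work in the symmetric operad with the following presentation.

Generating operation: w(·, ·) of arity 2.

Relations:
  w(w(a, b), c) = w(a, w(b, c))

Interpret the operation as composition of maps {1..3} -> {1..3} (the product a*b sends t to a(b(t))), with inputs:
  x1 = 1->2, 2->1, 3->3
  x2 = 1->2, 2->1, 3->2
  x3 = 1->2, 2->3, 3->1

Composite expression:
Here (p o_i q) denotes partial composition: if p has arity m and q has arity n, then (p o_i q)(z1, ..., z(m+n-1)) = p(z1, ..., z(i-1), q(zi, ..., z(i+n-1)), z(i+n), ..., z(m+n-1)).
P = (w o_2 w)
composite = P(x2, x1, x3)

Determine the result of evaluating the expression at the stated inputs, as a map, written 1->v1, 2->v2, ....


1->2, 2->2, 3->1

w(x1, x3) = 1->1, 2->3, 3->2
w(x2, w(x1, x3)) = 1->2, 2->2, 3->1


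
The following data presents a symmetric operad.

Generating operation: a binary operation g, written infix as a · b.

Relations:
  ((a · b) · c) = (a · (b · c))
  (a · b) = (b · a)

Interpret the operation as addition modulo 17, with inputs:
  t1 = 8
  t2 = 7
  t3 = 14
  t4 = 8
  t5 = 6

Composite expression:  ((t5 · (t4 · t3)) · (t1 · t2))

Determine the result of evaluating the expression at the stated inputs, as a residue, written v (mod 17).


9 (mod 17)

(t4 · t3) = 5
(t5 · (t4 · t3)) = 11
(t1 · t2) = 15
((t5 · (t4 · t3)) · (t1 · t2)) = 9


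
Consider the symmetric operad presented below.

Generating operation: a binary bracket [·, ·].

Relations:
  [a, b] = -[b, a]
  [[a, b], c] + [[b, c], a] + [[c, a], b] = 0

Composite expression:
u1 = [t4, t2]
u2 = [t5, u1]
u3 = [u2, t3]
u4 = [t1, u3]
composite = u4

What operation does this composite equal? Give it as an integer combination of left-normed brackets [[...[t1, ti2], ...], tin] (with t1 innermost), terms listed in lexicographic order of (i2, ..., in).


[[[[t1, t2], t4], t5], t3] - [[[[t1, t3], t2], t4], t5] + [[[[t1, t3], t4], t2], t5] + [[[[t1, t3], t5], t2], t4] - [[[[t1, t3], t5], t4], t2] - [[[[t1, t4], t2], t5], t3] - [[[[t1, t5], t2], t4], t3] + [[[[t1, t5], t4], t2], t3]

Skip Jacobi rewriting: expand, keep t1-initial words, read off terms.
Composite bracket: [t1, [[t5, [t4, t2]], t3]]
Applying ab - ba throughout gives 16 signed words (2^4 = 16).
The t1-initial words carry the normal form:
  t1t2t4t5t3 appears with sign +1, giving the term +[[[[t1, t2], t4], t5], t3]
  t1t3t2t4t5 appears with sign -1, giving the term -[[[[t1, t3], t2], t4], t5]
  t1t3t4t2t5 appears with sign +1, giving the term +[[[[t1, t3], t4], t2], t5]
  t1t3t5t2t4 appears with sign +1, giving the term +[[[[t1, t3], t5], t2], t4]
  t1t3t5t4t2 appears with sign -1, giving the term -[[[[t1, t3], t5], t4], t2]
  t1t4t2t5t3 appears with sign -1, giving the term -[[[[t1, t4], t2], t5], t3]
  t1t5t2t4t3 appears with sign -1, giving the term -[[[[t1, t5], t2], t4], t3]
  t1t5t4t2t3 appears with sign +1, giving the term +[[[[t1, t5], t4], t2], t3]


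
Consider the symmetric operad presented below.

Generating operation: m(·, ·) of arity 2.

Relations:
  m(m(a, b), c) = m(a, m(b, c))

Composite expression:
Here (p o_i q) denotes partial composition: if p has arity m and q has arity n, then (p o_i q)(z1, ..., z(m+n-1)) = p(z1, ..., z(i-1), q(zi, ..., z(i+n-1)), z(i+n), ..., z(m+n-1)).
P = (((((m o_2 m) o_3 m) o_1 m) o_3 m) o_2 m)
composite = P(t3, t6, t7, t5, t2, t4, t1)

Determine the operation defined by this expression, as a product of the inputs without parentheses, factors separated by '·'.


All parenthesizations of m agree; list the t-inputs left to right.
m(t6, t7) unparenthesizes to t6 · t7
m(t3, m(t6, t7)) unparenthesizes to t3 · t6 · t7
m(t5, t2) unparenthesizes to t5 · t2
m(t4, t1) unparenthesizes to t4 · t1
m(m(t5, t2), m(t4, t1)) unparenthesizes to t5 · t2 · t4 · t1
m(m(t3, m(t6, t7)), m(m(t5, t2), m(t4, t1))) unparenthesizes to t3 · t6 · t7 · t5 · t2 · t4 · t1

t3 · t6 · t7 · t5 · t2 · t4 · t1


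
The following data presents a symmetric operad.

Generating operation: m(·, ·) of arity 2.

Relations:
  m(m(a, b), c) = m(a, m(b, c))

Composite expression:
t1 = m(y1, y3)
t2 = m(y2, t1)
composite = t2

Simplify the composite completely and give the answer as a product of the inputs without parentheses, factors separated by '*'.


y2 * y1 * y3

Associativity of m dissolves the nesting; only the y-input order survives.
m(y1, y3) linearizes to y1 * y3
m(y2, m(y1, y3)) linearizes to y2 * y1 * y3


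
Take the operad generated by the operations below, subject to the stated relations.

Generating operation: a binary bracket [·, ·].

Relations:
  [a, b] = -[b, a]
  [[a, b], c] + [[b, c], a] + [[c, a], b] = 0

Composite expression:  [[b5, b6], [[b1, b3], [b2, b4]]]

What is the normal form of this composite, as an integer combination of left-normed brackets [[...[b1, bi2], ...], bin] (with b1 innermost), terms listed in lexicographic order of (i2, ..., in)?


-[[[[[b1, b3], b2], b4], b5], b6] + [[[[[b1, b3], b2], b4], b6], b5] + [[[[[b1, b3], b4], b2], b5], b6] - [[[[[b1, b3], b4], b2], b6], b5]

Expand each bracket as ab - ba; the b1-initial words give the coefficients.
Composite bracket: [[b5, b6], [[b1, b3], [b2, b4]]]
Applying ab - ba throughout gives 32 signed words (2^5 = 32).
Only words starting with b1 matter:
  from b1b3b2b4b5b6, sign -1: term -[[[[[b1, b3], b2], b4], b5], b6]
  from b1b3b2b4b6b5, sign +1: term +[[[[[b1, b3], b2], b4], b6], b5]
  from b1b3b4b2b5b6, sign +1: term +[[[[[b1, b3], b4], b2], b5], b6]
  from b1b3b4b2b6b5, sign -1: term -[[[[[b1, b3], b4], b2], b6], b5]


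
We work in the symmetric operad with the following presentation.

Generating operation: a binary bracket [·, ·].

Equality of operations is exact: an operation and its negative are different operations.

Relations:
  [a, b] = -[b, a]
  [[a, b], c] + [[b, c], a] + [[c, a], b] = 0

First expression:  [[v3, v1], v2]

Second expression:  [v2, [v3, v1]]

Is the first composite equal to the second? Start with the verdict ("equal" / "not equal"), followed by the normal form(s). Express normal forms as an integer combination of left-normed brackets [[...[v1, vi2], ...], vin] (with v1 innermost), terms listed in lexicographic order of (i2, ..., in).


The first composite normalizes to -[[v1, v3], v2]
The second composite normalizes to [[v1, v3], v2]
They disagree, so not equal.

not equal — first -[[v1, v3], v2], second [[v1, v3], v2]


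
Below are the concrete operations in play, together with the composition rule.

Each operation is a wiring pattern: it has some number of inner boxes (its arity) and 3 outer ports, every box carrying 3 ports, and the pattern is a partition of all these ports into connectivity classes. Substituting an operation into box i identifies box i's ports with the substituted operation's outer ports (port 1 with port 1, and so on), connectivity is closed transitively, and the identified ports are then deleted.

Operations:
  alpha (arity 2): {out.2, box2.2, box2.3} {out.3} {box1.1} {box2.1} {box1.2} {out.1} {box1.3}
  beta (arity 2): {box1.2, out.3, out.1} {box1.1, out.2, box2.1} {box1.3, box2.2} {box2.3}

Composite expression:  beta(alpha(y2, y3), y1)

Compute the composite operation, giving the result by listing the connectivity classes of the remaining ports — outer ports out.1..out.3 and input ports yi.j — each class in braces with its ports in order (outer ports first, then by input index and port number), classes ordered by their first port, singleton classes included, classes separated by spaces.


{out.1, out.3, y3.2, y3.3} {out.2, y1.1} {y1.2} {y1.3} {y2.1} {y2.2} {y2.3} {y3.1}

Treat the ports identified at beta as solder joints: merge, then drop.
the subtree at alpha composes to {out.1} {out.2, y3.2, y3.3} {out.3} {y2.1} {y2.2} {y2.3} {y3.1} on (y2, y3); out.j = own outer ports
the subtree at beta composes to {out.1, out.3, y3.2, y3.3} {out.2, y1.1} {y1.2} {y1.3} {y2.1} {y2.2} {y2.3} {y3.1} on (y2, y3, y1); out.j = own outer ports


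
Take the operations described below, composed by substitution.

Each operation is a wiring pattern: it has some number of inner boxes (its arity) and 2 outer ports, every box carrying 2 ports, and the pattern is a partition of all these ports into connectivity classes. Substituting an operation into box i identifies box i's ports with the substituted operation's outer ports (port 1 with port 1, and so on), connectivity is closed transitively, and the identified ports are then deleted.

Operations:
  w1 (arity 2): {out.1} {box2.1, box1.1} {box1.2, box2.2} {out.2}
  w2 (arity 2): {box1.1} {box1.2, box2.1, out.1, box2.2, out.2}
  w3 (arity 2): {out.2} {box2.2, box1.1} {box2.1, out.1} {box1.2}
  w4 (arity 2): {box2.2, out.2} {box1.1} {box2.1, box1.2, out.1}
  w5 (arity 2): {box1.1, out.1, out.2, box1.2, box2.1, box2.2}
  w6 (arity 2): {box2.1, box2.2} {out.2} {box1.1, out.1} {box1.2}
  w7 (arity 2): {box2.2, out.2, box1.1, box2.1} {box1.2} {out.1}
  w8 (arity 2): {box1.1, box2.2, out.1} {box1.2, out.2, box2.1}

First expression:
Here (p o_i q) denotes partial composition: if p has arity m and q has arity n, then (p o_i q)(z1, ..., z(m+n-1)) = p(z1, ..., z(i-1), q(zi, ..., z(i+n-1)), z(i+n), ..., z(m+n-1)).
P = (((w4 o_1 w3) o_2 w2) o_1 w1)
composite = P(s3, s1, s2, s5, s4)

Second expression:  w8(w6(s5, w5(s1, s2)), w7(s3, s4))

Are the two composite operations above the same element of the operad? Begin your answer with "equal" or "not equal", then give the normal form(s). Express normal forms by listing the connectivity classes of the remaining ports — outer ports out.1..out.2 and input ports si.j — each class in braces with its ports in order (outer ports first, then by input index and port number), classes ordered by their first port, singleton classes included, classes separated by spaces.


not equal: they reduce to {out.1, s4.1} {out.2, s4.2} {s1.1, s3.1} {s1.2, s3.2} {s2.1} {s2.2, s5.1, s5.2} and {out.1, s3.1, s4.1, s4.2, s5.1} {out.2} {s1.1, s1.2, s2.1, s2.2} {s3.2} {s5.2}

The first expression reduces to {out.1, s4.1} {out.2, s4.2} {s1.1, s3.1} {s1.2, s3.2} {s2.1} {s2.2, s5.1, s5.2}
The second expression reduces to {out.1, s3.1, s4.1, s4.2, s5.1} {out.2} {s1.1, s1.2, s2.1, s2.2} {s3.2} {s5.2}
They disagree, so not equal.


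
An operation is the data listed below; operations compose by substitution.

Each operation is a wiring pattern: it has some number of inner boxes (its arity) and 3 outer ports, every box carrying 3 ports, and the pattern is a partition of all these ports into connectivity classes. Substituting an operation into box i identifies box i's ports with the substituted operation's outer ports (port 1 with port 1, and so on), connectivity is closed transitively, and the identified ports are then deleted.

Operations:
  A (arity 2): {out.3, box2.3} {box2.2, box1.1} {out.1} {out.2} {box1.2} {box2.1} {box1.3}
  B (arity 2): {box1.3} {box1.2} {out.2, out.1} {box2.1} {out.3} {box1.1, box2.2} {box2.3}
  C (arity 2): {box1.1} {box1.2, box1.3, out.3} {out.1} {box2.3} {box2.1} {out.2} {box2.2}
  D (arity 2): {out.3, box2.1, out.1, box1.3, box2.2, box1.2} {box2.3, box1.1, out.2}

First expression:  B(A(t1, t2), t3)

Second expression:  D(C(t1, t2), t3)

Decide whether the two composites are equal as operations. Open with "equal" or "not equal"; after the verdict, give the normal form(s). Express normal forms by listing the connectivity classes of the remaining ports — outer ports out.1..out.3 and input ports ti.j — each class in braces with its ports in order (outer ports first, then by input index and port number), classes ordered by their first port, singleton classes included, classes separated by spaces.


not equal; first: {out.1, out.2} {out.3} {t1.1, t2.2} {t1.2} {t1.3} {t2.1} {t2.3} {t3.1} {t3.2} {t3.3}; second: {out.1, out.3, t1.2, t1.3, t3.1, t3.2} {out.2, t3.3} {t1.1} {t2.1} {t2.2} {t2.3}

The first composite normalizes to {out.1, out.2} {out.3} {t1.1, t2.2} {t1.2} {t1.3} {t2.1} {t2.3} {t3.1} {t3.2} {t3.3}
The second composite normalizes to {out.1, out.3, t1.2, t1.3, t3.1, t3.2} {out.2, t3.3} {t1.1} {t2.1} {t2.2} {t2.3}
The forms do not match — not equal.


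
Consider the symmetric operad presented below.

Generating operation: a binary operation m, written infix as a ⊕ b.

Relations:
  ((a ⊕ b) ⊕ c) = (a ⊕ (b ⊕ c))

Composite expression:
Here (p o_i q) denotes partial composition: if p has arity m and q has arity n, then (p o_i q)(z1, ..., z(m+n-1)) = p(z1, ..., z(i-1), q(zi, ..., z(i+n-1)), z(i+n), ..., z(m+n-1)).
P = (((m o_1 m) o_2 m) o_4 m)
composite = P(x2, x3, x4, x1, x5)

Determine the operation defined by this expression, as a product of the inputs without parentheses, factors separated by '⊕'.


x2 ⊕ x3 ⊕ x4 ⊕ x1 ⊕ x5


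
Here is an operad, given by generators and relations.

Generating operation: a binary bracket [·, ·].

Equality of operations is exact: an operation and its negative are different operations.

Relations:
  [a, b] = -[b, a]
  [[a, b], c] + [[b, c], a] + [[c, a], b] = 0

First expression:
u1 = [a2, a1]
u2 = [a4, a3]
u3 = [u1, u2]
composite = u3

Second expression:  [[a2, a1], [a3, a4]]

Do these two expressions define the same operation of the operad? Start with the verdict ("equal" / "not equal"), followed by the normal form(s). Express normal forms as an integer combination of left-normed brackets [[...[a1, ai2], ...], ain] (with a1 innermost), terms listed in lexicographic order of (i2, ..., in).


not equal: they reduce to [[[a1, a2], a3], a4] - [[[a1, a2], a4], a3] and -[[[a1, a2], a3], a4] + [[[a1, a2], a4], a3]

The first expression reduces to [[[a1, a2], a3], a4] - [[[a1, a2], a4], a3]
The second expression reduces to -[[[a1, a2], a3], a4] + [[[a1, a2], a4], a3]
The forms do not match — not equal.


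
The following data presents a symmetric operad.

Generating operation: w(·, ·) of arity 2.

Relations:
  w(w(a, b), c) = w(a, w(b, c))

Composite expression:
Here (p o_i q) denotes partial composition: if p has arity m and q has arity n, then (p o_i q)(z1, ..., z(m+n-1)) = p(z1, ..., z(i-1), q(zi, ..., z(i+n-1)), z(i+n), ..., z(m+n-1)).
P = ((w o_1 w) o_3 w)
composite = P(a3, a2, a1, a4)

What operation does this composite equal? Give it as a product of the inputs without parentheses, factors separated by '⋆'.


a3 ⋆ a2 ⋆ a1 ⋆ a4

Every regrouping of w is equal, so read the a-inputs in written order.
w(a3, a2) flattens to a3 ⋆ a2
w(a1, a4) flattens to a1 ⋆ a4
w(w(a3, a2), w(a1, a4)) flattens to a3 ⋆ a2 ⋆ a1 ⋆ a4


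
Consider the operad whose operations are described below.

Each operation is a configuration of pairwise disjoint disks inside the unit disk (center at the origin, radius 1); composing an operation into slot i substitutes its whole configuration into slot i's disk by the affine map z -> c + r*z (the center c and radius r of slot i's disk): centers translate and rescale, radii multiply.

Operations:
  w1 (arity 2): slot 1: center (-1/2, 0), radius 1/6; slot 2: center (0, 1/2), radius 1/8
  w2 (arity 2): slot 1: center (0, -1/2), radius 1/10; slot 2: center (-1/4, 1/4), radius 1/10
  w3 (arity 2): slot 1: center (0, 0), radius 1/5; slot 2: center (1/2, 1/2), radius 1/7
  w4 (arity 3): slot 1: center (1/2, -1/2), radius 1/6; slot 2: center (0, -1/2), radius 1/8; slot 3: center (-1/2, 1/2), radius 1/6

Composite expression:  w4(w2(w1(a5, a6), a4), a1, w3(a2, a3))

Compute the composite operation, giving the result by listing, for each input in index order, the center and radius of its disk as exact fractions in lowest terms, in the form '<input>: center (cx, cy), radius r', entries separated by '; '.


a1: center (0, -1/2), radius 1/8; a2: center (-1/2, 1/2), radius 1/30; a3: center (-5/12, 7/12), radius 1/42; a4: center (11/24, -11/24), radius 1/60; a5: center (59/120, -7/12), radius 1/360; a6: center (1/2, -23/40), radius 1/480

Nesting under w4 composes maps z -> c + r*z down each a-path.
input a5: composing its 3 substitution steps yields center (59/120, -7/12), radius 1/360
input a6: composing its 3 substitution steps yields center (1/2, -23/40), radius 1/480
input a4: composing its 2 substitution steps yields center (11/24, -11/24), radius 1/60
input a1: composing its 1 substitution step yields center (0, -1/2), radius 1/8
input a2: composing its 2 substitution steps yields center (-1/2, 1/2), radius 1/30
input a3: composing its 2 substitution steps yields center (-5/12, 7/12), radius 1/42


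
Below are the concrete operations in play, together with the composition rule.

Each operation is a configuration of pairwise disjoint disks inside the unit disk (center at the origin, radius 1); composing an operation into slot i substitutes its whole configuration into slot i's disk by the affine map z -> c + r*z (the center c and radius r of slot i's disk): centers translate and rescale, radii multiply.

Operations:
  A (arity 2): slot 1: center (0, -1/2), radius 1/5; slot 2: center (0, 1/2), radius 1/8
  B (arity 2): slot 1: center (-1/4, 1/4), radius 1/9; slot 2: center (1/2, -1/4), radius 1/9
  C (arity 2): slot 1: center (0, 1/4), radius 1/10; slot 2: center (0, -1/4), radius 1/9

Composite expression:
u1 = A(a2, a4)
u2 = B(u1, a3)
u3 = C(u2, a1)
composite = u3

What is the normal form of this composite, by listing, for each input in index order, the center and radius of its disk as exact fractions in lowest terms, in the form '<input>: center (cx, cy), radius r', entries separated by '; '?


a1: center (0, -1/4), radius 1/9; a2: center (-1/40, 97/360), radius 1/450; a3: center (1/20, 9/40), radius 1/90; a4: center (-1/40, 101/360), radius 1/720

Below C, radii multiply path by path; the a-disk centers shift.
tracing a2 down its 3-map path: center (-1/40, 97/360), radius 1/450
tracing a4 down its 3-map path: center (-1/40, 101/360), radius 1/720
tracing a3 down its 2-map path: center (1/20, 9/40), radius 1/90
tracing a1 down its 1-map path: center (0, -1/4), radius 1/9


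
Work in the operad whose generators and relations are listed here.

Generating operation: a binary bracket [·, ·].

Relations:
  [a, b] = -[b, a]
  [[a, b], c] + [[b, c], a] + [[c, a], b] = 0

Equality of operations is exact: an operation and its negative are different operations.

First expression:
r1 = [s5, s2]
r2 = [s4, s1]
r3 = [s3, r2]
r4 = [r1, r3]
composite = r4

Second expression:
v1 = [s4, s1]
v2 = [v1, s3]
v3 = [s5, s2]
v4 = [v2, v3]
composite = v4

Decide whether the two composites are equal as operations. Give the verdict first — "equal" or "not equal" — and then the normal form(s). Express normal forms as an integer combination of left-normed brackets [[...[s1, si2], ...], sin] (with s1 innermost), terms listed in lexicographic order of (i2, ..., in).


equal; the common form is [[[[s1, s4], s3], s2], s5] - [[[[s1, s4], s3], s5], s2]

The first expression, normalized: [[[[s1, s4], s3], s2], s5] - [[[[s1, s4], s3], s5], s2]
The second expression, normalized: [[[[s1, s4], s3], s2], s5] - [[[[s1, s4], s3], s5], s2]
The normal forms match — equal.


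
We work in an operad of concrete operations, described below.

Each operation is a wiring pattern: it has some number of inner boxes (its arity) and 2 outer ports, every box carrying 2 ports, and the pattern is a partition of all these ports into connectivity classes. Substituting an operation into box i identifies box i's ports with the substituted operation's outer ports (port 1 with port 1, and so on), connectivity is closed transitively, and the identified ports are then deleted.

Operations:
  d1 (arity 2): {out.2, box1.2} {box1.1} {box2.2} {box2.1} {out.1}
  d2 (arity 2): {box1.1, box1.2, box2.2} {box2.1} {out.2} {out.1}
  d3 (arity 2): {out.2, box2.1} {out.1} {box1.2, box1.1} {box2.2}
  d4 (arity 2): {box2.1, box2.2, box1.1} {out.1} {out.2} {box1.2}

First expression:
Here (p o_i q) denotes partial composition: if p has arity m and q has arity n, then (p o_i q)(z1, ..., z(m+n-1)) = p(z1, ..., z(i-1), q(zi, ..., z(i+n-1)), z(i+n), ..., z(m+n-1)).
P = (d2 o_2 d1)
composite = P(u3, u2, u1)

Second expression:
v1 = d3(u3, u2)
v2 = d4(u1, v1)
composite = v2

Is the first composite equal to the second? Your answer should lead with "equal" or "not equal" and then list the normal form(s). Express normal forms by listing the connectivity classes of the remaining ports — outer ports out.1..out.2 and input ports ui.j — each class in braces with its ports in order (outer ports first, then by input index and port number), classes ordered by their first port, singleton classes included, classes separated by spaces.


The first composite normalizes to {out.1} {out.2} {u1.1} {u1.2} {u2.1} {u2.2, u3.1, u3.2}
The second composite normalizes to {out.1} {out.2} {u1.1, u2.1} {u1.2} {u2.2} {u3.1, u3.2}
Different reductions; not equal.

not equal — first {out.1} {out.2} {u1.1} {u1.2} {u2.1} {u2.2, u3.1, u3.2}, second {out.1} {out.2} {u1.1, u2.1} {u1.2} {u2.2} {u3.1, u3.2}


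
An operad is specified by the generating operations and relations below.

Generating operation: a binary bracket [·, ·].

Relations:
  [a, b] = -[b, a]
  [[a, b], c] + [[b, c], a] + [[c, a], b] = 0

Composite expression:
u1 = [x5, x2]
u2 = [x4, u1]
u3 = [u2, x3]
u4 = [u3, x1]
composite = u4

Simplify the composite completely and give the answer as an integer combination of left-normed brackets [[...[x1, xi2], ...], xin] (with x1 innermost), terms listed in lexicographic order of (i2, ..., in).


In the tensor algebra, words opening x1 carry the x1-anchored form.
Composite bracket: [[[x4, [x5, x2]], x3], x1]
Applying ab - ba throughout gives 16 signed words (2^4 = 16).
Only words starting with x1 matter:
  from x1x2x5x4x3, sign -1: term -[[[[x1, x2], x5], x4], x3]
  from x1x3x2x5x4, sign +1: term +[[[[x1, x3], x2], x5], x4]
  from x1x3x4x2x5, sign -1: term -[[[[x1, x3], x4], x2], x5]
  from x1x3x4x5x2, sign +1: term +[[[[x1, x3], x4], x5], x2]
  from x1x3x5x2x4, sign -1: term -[[[[x1, x3], x5], x2], x4]
  from x1x4x2x5x3, sign +1: term +[[[[x1, x4], x2], x5], x3]
  from x1x4x5x2x3, sign -1: term -[[[[x1, x4], x5], x2], x3]
  from x1x5x2x4x3, sign +1: term +[[[[x1, x5], x2], x4], x3]

-[[[[x1, x2], x5], x4], x3] + [[[[x1, x3], x2], x5], x4] - [[[[x1, x3], x4], x2], x5] + [[[[x1, x3], x4], x5], x2] - [[[[x1, x3], x5], x2], x4] + [[[[x1, x4], x2], x5], x3] - [[[[x1, x4], x5], x2], x3] + [[[[x1, x5], x2], x4], x3]


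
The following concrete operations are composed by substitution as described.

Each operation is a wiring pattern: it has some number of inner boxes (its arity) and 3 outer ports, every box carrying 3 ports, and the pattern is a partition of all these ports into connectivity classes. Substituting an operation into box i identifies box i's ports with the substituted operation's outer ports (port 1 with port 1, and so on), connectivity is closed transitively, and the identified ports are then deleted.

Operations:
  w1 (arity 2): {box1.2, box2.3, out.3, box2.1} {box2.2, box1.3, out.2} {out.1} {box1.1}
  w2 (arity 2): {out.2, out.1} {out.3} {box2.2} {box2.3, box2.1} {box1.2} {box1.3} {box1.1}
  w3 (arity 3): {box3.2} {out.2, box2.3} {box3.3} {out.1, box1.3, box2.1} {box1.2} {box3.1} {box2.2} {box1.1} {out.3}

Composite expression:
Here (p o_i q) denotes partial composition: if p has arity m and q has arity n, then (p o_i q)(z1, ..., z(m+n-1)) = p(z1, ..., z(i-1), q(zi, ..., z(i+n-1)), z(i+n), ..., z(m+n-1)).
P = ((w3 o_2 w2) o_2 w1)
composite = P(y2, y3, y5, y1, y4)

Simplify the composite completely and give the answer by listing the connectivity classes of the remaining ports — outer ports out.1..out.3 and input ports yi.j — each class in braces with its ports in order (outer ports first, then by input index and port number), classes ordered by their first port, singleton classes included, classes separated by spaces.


{out.1, y2.3} {out.2} {out.3} {y1.1, y1.3} {y1.2} {y2.1} {y2.2} {y3.1} {y3.2, y5.1, y5.3} {y3.3, y5.2} {y4.1} {y4.2} {y4.3}


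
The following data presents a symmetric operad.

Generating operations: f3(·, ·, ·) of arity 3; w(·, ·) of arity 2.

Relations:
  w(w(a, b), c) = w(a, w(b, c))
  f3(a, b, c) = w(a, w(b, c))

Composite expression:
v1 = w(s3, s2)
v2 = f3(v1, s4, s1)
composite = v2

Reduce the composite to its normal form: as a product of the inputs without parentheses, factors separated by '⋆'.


The f3-tree's shape is irrelevant; the s-reading-order decides.
w(s3, s2) collapses to s3 ⋆ s2
f3(w(s3, s2), s4, s1) collapses to s3 ⋆ s2 ⋆ s4 ⋆ s1

s3 ⋆ s2 ⋆ s4 ⋆ s1


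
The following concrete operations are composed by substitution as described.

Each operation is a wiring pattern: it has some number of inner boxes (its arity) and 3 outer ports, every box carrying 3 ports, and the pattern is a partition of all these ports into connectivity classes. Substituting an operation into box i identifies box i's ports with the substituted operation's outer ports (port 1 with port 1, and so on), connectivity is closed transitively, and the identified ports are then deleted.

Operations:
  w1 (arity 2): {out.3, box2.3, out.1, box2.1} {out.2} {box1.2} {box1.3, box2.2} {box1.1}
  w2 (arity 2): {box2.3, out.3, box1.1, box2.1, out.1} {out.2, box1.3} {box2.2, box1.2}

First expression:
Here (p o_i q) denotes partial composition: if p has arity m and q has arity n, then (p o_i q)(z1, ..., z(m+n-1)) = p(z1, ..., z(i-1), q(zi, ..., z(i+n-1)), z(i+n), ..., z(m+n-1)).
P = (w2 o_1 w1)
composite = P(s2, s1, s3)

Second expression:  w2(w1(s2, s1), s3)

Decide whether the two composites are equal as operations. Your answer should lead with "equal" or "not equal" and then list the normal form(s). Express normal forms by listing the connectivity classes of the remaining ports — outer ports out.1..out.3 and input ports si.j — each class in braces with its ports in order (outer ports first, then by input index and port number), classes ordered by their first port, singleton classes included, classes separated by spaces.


In normal form, the first expression is {out.1, out.2, out.3, s1.1, s1.3, s3.1, s3.3} {s1.2, s2.3} {s2.1} {s2.2} {s3.2}
In normal form, the second expression is {out.1, out.2, out.3, s1.1, s1.3, s3.1, s3.3} {s1.2, s2.3} {s2.1} {s2.2} {s3.2}
The forms coincide; equal.

equal; both compose to {out.1, out.2, out.3, s1.1, s1.3, s3.1, s3.3} {s1.2, s2.3} {s2.1} {s2.2} {s3.2}


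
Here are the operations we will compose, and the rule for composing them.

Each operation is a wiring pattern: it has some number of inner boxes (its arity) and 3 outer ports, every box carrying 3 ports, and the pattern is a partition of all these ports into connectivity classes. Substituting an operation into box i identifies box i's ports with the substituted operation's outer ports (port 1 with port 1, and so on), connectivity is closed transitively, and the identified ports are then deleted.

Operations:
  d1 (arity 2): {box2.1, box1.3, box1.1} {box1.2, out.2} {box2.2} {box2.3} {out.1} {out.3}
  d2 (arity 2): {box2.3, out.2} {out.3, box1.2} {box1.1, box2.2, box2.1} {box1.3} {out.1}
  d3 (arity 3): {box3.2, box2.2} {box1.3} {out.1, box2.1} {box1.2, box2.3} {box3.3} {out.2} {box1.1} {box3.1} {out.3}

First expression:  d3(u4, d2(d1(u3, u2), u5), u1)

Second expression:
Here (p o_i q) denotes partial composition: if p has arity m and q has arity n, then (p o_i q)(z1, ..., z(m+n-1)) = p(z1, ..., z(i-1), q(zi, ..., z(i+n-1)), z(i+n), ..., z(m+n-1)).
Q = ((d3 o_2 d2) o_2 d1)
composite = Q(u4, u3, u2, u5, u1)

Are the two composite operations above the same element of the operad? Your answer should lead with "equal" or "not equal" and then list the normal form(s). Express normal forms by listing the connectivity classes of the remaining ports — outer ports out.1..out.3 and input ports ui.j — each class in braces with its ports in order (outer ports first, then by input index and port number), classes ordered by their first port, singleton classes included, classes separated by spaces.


equal: each reduces to {out.1} {out.2} {out.3} {u1.1} {u1.2, u5.3} {u1.3} {u2.1, u3.1, u3.3} {u2.2} {u2.3} {u3.2, u4.2} {u4.1} {u4.3} {u5.1, u5.2}

The first composite normalizes to {out.1} {out.2} {out.3} {u1.1} {u1.2, u5.3} {u1.3} {u2.1, u3.1, u3.3} {u2.2} {u2.3} {u3.2, u4.2} {u4.1} {u4.3} {u5.1, u5.2}
The second composite normalizes to {out.1} {out.2} {out.3} {u1.1} {u1.2, u5.3} {u1.3} {u2.1, u3.1, u3.3} {u2.2} {u2.3} {u3.2, u4.2} {u4.1} {u4.3} {u5.1, u5.2}
Same normal form: equal.


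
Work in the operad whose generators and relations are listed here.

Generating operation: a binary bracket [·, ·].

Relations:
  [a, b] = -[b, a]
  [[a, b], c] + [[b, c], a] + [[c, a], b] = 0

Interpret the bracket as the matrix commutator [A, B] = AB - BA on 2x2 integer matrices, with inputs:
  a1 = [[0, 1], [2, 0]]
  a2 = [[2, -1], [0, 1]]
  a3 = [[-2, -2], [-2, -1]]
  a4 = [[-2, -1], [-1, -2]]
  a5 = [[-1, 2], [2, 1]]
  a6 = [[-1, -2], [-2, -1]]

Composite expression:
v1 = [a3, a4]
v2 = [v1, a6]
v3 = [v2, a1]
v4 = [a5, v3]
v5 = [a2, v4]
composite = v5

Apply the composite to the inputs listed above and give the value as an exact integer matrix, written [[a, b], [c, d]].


[[-32, 112], [-32, 32]]

[a3, a4] = [[0, 1], [-1, 0]]
[[a3, a4], a6] = [[-4, 0], [0, 4]]
[[[a3, a4], a6], a1] = [[0, -8], [16, 0]]
[a5, [[[a3, a4], a6], a1]] = [[48, 16], [32, -48]]
[a2, [a5, [[[a3, a4], a6], a1]]] = [[-32, 112], [-32, 32]]


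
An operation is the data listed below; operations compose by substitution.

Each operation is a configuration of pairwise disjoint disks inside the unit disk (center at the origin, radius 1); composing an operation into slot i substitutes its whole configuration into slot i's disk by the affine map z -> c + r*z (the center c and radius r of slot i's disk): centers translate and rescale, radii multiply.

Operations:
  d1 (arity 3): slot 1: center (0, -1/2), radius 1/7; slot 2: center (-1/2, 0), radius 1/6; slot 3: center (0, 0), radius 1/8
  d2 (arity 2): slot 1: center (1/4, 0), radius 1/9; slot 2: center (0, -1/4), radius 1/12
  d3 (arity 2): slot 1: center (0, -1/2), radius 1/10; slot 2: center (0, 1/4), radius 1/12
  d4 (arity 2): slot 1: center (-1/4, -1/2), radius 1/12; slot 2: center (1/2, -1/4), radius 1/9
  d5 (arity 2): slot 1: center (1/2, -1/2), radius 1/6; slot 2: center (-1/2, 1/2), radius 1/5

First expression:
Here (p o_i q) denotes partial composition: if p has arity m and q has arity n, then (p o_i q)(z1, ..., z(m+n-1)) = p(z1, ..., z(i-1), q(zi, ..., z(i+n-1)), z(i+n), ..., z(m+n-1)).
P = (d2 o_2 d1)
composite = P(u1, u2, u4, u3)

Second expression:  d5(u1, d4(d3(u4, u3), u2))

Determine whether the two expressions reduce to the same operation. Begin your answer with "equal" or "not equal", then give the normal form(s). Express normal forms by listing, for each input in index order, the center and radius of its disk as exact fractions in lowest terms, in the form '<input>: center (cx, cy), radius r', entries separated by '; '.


not equal: they reduce to u1: center (1/4, 0), radius 1/9; u2: center (0, -7/24), radius 1/84; u3: center (0, -1/4), radius 1/96; u4: center (-1/24, -1/4), radius 1/72 and u1: center (1/2, -1/2), radius 1/6; u2: center (-2/5, 9/20), radius 1/45; u3: center (-11/20, 97/240), radius 1/720; u4: center (-11/20, 47/120), radius 1/600

In normal form, the first expression is u1: center (1/4, 0), radius 1/9; u2: center (0, -7/24), radius 1/84; u3: center (0, -1/4), radius 1/96; u4: center (-1/24, -1/4), radius 1/72
In normal form, the second expression is u1: center (1/2, -1/2), radius 1/6; u2: center (-2/5, 9/20), radius 1/45; u3: center (-11/20, 97/240), radius 1/720; u4: center (-11/20, 47/120), radius 1/600
The normal forms differ: not equal.


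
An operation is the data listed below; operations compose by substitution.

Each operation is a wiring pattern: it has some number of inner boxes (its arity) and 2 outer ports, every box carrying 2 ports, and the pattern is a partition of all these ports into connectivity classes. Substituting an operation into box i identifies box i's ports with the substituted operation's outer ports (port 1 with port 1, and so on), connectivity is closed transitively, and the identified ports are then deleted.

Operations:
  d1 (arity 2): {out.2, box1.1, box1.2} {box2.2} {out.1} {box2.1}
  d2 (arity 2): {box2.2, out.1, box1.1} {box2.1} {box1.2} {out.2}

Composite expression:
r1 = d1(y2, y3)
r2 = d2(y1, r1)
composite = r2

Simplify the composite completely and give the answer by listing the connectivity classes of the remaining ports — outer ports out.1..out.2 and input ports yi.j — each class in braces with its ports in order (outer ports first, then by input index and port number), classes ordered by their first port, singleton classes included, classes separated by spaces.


Two ports join when wires chain via d2-identified ports.
the subtree at d1 composes to {out.1} {out.2, y2.1, y2.2} {y3.1} {y3.2} on (y2, y3); out.j = own outer ports
the subtree at d2 composes to {out.1, y1.1, y2.1, y2.2} {out.2} {y1.2} {y3.1} {y3.2} on (y1, y2, y3); out.j = own outer ports

{out.1, y1.1, y2.1, y2.2} {out.2} {y1.2} {y3.1} {y3.2}
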